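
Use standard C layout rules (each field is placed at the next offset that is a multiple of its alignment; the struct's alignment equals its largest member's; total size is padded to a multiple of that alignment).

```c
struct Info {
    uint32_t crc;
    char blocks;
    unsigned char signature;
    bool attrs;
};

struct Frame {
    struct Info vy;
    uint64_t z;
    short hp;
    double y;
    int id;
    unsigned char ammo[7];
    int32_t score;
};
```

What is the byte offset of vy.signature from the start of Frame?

Info: @0: crc [4B, align 4] → 4; @4: blocks [1B, align 1] → 5; @5: signature [1B, align 1] → 6; @6: attrs [1B, align 1] → 7; +1 tail pad (align 4); size 8, align 4
@0: vy [8B, align 4] → 8
within Info: signature at 5
0 + 5 = 5

5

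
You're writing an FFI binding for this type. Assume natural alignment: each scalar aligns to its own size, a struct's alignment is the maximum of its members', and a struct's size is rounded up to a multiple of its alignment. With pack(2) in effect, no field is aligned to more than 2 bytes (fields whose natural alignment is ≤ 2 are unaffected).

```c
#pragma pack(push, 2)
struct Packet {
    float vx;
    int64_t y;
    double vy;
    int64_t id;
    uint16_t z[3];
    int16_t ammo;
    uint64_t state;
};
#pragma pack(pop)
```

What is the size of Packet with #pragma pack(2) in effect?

0..4  vx  (4B, 2-aligned)
4..12  y  (8B, 2-aligned)
12..20  vy  (8B, 2-aligned)
20..28  id  (8B, 2-aligned)
28..34  z  (6B, 2-aligned)
34..36  ammo  (2B, 2-aligned)
36..44  state  (8B, 2-aligned)
sizeof = 44, alignof = 2

44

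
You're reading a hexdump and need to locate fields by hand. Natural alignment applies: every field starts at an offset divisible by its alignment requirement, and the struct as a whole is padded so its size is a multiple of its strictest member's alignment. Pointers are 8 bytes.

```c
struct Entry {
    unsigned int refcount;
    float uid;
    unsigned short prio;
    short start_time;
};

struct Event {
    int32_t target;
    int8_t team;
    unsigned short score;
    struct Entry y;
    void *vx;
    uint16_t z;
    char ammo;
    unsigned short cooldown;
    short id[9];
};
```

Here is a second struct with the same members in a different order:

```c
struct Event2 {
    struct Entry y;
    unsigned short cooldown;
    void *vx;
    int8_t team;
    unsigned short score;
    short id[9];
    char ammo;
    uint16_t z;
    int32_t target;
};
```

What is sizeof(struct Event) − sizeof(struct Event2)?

Entry: 0..4  refcount  (4B, 4-aligned); 4..8  uid  (4B, 4-aligned); 8..10  prio  (2B, 2-aligned); 10..12  start_time  (2B, 2-aligned); sizeof = 12, alignof = 4
0..4  target  (4B, 4-aligned)
4..5  team  (1B, 1-aligned)
5..6  -- padding (1B)
6..8  score  (2B, 2-aligned)
8..20  y  (12B, 4-aligned)
20..24  -- padding (4B)
24..32  vx  (8B, 8-aligned)
32..34  z  (2B, 2-aligned)
34..35  ammo  (1B, 1-aligned)
35..36  -- padding (1B)
36..38  cooldown  (2B, 2-aligned)
38..56  id  (18B, 2-aligned)
sizeof = 56, alignof = 8
— Event2 —
0..12  y  (12B, 4-aligned)
12..14  cooldown  (2B, 2-aligned)
14..16  -- padding (2B)
16..24  vx  (8B, 8-aligned)
24..25  team  (1B, 1-aligned)
25..26  -- padding (1B)
26..28  score  (2B, 2-aligned)
28..46  id  (18B, 2-aligned)
46..47  ammo  (1B, 1-aligned)
47..48  -- padding (1B)
48..50  z  (2B, 2-aligned)
50..52  -- padding (2B)
52..56  target  (4B, 4-aligned)
sizeof = 56, alignof = 8
56 − 56 = 0

0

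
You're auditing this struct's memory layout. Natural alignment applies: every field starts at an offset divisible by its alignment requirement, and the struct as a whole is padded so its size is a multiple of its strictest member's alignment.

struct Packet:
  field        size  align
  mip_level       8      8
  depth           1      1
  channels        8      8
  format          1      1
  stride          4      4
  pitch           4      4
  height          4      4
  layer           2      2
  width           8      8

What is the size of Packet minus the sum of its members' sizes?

0..8  mip_level  (8B, 8-aligned)
8..9  depth  (1B, 1-aligned)
9..16  -- padding (7B)
16..24  channels  (8B, 8-aligned)
24..25  format  (1B, 1-aligned)
25..28  -- padding (3B)
28..32  stride  (4B, 4-aligned)
32..36  pitch  (4B, 4-aligned)
36..40  height  (4B, 4-aligned)
40..42  layer  (2B, 2-aligned)
42..48  -- padding (6B)
48..56  width  (8B, 8-aligned)
sizeof = 56, alignof = 8
data bytes 40, size 56 → padding 16

16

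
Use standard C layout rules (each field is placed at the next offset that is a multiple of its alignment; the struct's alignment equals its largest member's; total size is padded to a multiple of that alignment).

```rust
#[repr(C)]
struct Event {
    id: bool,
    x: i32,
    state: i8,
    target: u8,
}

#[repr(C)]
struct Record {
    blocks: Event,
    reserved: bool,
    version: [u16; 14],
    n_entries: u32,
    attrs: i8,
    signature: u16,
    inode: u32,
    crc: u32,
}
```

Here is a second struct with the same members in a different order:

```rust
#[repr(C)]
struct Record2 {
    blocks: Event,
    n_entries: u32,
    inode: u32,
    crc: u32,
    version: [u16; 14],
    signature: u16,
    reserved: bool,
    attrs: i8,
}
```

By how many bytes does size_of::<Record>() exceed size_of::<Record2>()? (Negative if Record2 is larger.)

Event: 0..1  id  (1B, 1-aligned); 1..4  -- padding (3B); 4..8  x  (4B, 4-aligned); 8..9  state  (1B, 1-aligned); 9..10  target  (1B, 1-aligned); 10..12  -- tail padding (2B); sizeof = 12, alignof = 4
0..12  blocks  (12B, 4-aligned)
12..13  reserved  (1B, 1-aligned)
13..14  -- padding (1B)
14..42  version  (28B, 2-aligned)
42..44  -- padding (2B)
44..48  n_entries  (4B, 4-aligned)
48..49  attrs  (1B, 1-aligned)
49..50  -- padding (1B)
50..52  signature  (2B, 2-aligned)
52..56  inode  (4B, 4-aligned)
56..60  crc  (4B, 4-aligned)
sizeof = 60, alignof = 4
— Record2 —
0..12  blocks  (12B, 4-aligned)
12..16  n_entries  (4B, 4-aligned)
16..20  inode  (4B, 4-aligned)
20..24  crc  (4B, 4-aligned)
24..52  version  (28B, 2-aligned)
52..54  signature  (2B, 2-aligned)
54..55  reserved  (1B, 1-aligned)
55..56  attrs  (1B, 1-aligned)
sizeof = 56, alignof = 4
60 − 56 = 4

4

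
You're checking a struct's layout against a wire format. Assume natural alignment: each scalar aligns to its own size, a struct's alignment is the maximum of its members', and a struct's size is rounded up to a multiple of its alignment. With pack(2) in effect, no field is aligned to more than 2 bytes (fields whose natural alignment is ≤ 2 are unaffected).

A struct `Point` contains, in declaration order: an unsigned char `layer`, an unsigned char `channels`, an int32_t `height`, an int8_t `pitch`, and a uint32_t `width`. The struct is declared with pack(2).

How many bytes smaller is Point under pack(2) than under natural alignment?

4

natural layout:
  @0: layer [1B, align 1] → 1
  @1: channels [1B, align 1] → 2
  +2 pad (align 4)
  @4: height [4B, align 4] → 8
  @8: pitch [1B, align 1] → 9
  +3 pad (align 4)
  @12: width [4B, align 4] → 16
  size 16, align 4
packed(2) layout:
  @0: layer [1B, align 1] → 1
  @1: channels [1B, align 1] → 2
  @2: height [4B, align 2] → 6
  @6: pitch [1B, align 1] → 7
  +1 pad (align 2)
  @8: width [4B, align 2] → 12
  size 12, align 2
16 − 12 = 4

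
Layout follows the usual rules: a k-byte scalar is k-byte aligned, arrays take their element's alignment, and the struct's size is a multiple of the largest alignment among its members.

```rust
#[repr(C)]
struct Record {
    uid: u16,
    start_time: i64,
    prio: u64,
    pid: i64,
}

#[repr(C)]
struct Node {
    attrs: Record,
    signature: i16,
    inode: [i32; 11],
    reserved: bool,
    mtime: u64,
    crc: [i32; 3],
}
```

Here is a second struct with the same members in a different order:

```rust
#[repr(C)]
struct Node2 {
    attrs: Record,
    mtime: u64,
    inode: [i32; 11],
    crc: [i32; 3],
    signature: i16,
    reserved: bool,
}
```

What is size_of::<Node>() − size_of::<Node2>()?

8

Record: @0: uid [2B, align 2] → 2; +6 pad (align 8); @8: start_time [8B, align 8] → 16; @16: prio [8B, align 8] → 24; @24: pid [8B, align 8] → 32; size 32, align 8
@0: attrs [32B, align 8] → 32
@32: signature [2B, align 2] → 34
+2 pad (align 4)
@36: inode [44B, align 4] → 80
@80: reserved [1B, align 1] → 81
+7 pad (align 8)
@88: mtime [8B, align 8] → 96
@96: crc [12B, align 4] → 108
+4 tail pad (align 8)
size 112, align 8
— Node2 —
@0: attrs [32B, align 8] → 32
@32: mtime [8B, align 8] → 40
@40: inode [44B, align 4] → 84
@84: crc [12B, align 4] → 96
@96: signature [2B, align 2] → 98
@98: reserved [1B, align 1] → 99
+5 tail pad (align 8)
size 104, align 8
112 − 104 = 8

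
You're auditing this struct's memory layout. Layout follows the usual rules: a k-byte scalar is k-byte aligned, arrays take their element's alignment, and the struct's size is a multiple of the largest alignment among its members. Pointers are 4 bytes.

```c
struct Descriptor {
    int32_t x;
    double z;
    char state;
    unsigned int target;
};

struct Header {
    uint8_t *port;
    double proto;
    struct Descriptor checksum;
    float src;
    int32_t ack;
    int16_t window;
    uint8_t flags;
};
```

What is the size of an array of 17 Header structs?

Descriptor: 0..4  x  (4B, 4-aligned); 4..8  -- padding (4B); 8..16  z  (8B, 8-aligned); 16..17  state  (1B, 1-aligned); 17..20  -- padding (3B); 20..24  target  (4B, 4-aligned); sizeof = 24, alignof = 8
0..4  port  (4B, 4-aligned)
4..8  -- padding (4B)
8..16  proto  (8B, 8-aligned)
16..40  checksum  (24B, 8-aligned)
40..44  src  (4B, 4-aligned)
44..48  ack  (4B, 4-aligned)
48..50  window  (2B, 2-aligned)
50..51  flags  (1B, 1-aligned)
51..56  -- tail padding (5B)
sizeof = 56, alignof = 8
array of 17: 17 × 56 = 952

952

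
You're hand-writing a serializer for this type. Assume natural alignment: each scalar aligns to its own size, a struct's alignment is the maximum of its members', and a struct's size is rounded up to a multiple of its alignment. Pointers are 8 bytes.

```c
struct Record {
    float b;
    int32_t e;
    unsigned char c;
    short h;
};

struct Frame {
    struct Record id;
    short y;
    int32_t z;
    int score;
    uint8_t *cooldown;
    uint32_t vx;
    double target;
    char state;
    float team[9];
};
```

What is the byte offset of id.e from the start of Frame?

Record: b at 0 (size 4, align 4) → ends 4; e at 4 (size 4, align 4) → ends 8; c at 8 (size 1, align 1) → ends 9; pad 1 to align 2 for h; h at 10 (size 2, align 2) → ends 12; total 12 bytes, alignment 4
id at 0 (size 12, align 4) → ends 12
within Record: e at 4
0 + 4 = 4

4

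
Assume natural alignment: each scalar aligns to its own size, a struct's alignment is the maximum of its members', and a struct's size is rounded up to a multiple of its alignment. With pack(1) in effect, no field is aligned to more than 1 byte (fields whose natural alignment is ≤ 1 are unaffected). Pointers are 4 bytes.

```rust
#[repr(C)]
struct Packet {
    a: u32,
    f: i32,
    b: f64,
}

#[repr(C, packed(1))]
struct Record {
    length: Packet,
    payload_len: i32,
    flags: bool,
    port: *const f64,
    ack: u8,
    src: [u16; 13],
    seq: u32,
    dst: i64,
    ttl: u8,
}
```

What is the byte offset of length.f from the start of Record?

Packet: 0..4  a  (4B, 4-aligned); 4..8  f  (4B, 4-aligned); 8..16  b  (8B, 8-aligned); sizeof = 16, alignof = 8
0..16  length  (16B, 1-aligned)
within Packet: f at 4
0 + 4 = 4

4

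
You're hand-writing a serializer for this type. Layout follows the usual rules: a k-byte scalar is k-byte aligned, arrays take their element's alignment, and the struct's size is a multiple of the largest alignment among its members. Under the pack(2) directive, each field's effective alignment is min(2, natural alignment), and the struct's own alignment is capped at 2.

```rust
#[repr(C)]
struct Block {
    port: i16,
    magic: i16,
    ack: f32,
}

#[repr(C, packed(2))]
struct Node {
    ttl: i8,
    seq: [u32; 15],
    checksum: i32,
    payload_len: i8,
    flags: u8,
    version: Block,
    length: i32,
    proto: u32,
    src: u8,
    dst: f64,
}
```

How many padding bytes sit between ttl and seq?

1

Block: @0: port [2B, align 2] → 2; @2: magic [2B, align 2] → 4; @4: ack [4B, align 4] → 8; size 8, align 4
@0: ttl [1B, align 1] → 1
+1 pad (align 2)
@2: seq [60B, align 2] → 62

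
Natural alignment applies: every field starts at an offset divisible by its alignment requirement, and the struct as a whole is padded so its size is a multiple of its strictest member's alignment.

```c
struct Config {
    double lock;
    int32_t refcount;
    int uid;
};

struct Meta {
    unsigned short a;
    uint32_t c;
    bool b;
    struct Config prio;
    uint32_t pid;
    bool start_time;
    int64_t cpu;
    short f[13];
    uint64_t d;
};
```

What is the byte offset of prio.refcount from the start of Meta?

Config: 0..8  lock  (8B, 8-aligned); 8..12  refcount  (4B, 4-aligned); 12..16  uid  (4B, 4-aligned); sizeof = 16, alignof = 8
0..2  a  (2B, 2-aligned)
2..4  -- padding (2B)
4..8  c  (4B, 4-aligned)
8..9  b  (1B, 1-aligned)
9..16  -- padding (7B)
16..32  prio  (16B, 8-aligned)
within Config: refcount at 8
16 + 8 = 24

24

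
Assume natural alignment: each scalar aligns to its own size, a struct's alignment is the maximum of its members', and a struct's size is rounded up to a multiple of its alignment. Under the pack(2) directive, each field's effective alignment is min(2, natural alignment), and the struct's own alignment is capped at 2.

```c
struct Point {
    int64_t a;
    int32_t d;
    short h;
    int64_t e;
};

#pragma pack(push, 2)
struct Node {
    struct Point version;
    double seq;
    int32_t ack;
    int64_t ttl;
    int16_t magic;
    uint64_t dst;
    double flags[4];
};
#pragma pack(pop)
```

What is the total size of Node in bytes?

Point: a at 0 (size 8, align 8) → ends 8; d at 8 (size 4, align 4) → ends 12; h at 12 (size 2, align 2) → ends 14; pad 2 to align 8 for e; e at 16 (size 8, align 8) → ends 24; total 24 bytes, alignment 8
version at 0 (size 24, align 2) → ends 24
seq at 24 (size 8, align 2) → ends 32
ack at 32 (size 4, align 2) → ends 36
ttl at 36 (size 8, align 2) → ends 44
magic at 44 (size 2, align 2) → ends 46
dst at 46 (size 8, align 2) → ends 54
flags at 54 (size 32, align 2) → ends 86
total 86 bytes, alignment 2

86 bytes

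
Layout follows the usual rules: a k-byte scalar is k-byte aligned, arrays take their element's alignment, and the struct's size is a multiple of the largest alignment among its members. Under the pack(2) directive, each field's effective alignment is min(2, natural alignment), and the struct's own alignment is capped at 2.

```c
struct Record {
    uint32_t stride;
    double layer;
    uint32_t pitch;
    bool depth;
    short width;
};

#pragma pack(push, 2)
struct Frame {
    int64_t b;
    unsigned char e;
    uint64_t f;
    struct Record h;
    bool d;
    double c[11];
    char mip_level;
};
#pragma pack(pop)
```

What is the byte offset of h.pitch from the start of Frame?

Record: 0..4  stride  (4B, 4-aligned); 4..8  -- padding (4B); 8..16  layer  (8B, 8-aligned); 16..20  pitch  (4B, 4-aligned); 20..21  depth  (1B, 1-aligned); 21..22  -- padding (1B); 22..24  width  (2B, 2-aligned); sizeof = 24, alignof = 8
0..8  b  (8B, 2-aligned)
8..9  e  (1B, 1-aligned)
9..10  -- padding (1B)
10..18  f  (8B, 2-aligned)
18..42  h  (24B, 2-aligned)
within Record: pitch at 16
18 + 16 = 34

34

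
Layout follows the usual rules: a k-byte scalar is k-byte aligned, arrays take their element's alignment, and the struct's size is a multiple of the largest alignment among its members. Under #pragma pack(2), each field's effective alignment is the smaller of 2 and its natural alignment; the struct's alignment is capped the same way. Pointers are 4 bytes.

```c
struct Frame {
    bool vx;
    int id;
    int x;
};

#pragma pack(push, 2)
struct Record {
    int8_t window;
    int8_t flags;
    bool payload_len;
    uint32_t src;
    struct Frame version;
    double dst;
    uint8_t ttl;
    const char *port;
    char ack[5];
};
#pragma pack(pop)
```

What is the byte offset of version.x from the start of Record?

16

Frame: vx at 0 (size 1, align 1) → ends 1; pad 3 to align 4 for id; id at 4 (size 4, align 4) → ends 8; x at 8 (size 4, align 4) → ends 12; total 12 bytes, alignment 4
window at 0 (size 1, align 1) → ends 1
flags at 1 (size 1, align 1) → ends 2
payload_len at 2 (size 1, align 1) → ends 3
pad 1 to align 2 for src
src at 4 (size 4, align 2) → ends 8
version at 8 (size 12, align 2) → ends 20
within Frame: x at 8
8 + 8 = 16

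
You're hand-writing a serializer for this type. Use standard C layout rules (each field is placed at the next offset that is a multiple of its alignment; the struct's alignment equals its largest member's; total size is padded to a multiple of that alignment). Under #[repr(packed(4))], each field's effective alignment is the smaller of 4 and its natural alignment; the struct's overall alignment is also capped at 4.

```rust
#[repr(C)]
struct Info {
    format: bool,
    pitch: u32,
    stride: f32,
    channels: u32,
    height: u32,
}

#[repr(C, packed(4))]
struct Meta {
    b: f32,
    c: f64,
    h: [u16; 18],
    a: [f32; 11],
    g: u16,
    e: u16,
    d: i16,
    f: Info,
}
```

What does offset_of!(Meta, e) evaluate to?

Info: format at 0 (size 1, align 1) → ends 1; pad 3 to align 4 for pitch; pitch at 4 (size 4, align 4) → ends 8; stride at 8 (size 4, align 4) → ends 12; channels at 12 (size 4, align 4) → ends 16; height at 16 (size 4, align 4) → ends 20; total 20 bytes, alignment 4
b at 0 (size 4, align 4) → ends 4
c at 4 (size 8, align 4) → ends 12
h at 12 (size 36, align 2) → ends 48
a at 48 (size 44, align 4) → ends 92
g at 92 (size 2, align 2) → ends 94
e at 94 (size 2, align 2) → ends 96

94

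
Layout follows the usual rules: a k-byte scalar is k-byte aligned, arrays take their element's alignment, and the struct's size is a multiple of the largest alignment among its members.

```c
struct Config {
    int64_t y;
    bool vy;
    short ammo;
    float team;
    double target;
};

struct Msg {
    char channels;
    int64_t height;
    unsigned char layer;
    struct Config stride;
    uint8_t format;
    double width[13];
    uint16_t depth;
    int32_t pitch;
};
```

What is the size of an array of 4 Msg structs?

672

Config: 0..8  y  (8B, 8-aligned); 8..9  vy  (1B, 1-aligned); 9..10  -- padding (1B); 10..12  ammo  (2B, 2-aligned); 12..16  team  (4B, 4-aligned); 16..24  target  (8B, 8-aligned); sizeof = 24, alignof = 8
0..1  channels  (1B, 1-aligned)
1..8  -- padding (7B)
8..16  height  (8B, 8-aligned)
16..17  layer  (1B, 1-aligned)
17..24  -- padding (7B)
24..48  stride  (24B, 8-aligned)
48..49  format  (1B, 1-aligned)
49..56  -- padding (7B)
56..160  width  (104B, 8-aligned)
160..162  depth  (2B, 2-aligned)
162..164  -- padding (2B)
164..168  pitch  (4B, 4-aligned)
sizeof = 168, alignof = 8
array of 4: 4 × 168 = 672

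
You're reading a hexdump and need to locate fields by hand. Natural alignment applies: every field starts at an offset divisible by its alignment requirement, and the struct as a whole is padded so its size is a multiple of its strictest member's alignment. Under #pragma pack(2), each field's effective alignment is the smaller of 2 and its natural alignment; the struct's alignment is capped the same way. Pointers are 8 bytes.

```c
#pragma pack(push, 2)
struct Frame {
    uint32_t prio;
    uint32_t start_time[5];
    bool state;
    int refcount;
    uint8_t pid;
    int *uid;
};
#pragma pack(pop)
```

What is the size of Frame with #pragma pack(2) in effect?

40

@0: prio [4B, align 2] → 4
@4: start_time [20B, align 2] → 24
@24: state [1B, align 1] → 25
+1 pad (align 2)
@26: refcount [4B, align 2] → 30
@30: pid [1B, align 1] → 31
+1 pad (align 2)
@32: uid [8B, align 2] → 40
size 40, align 2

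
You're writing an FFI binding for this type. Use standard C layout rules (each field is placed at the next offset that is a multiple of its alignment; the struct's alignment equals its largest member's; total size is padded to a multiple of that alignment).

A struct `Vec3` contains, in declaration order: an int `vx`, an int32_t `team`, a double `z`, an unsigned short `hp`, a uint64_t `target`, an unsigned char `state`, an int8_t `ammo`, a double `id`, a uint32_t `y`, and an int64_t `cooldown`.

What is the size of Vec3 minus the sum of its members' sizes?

16

vx at 0 (size 4, align 4) → ends 4
team at 4 (size 4, align 4) → ends 8
z at 8 (size 8, align 8) → ends 16
hp at 16 (size 2, align 2) → ends 18
pad 6 to align 8 for target
target at 24 (size 8, align 8) → ends 32
state at 32 (size 1, align 1) → ends 33
ammo at 33 (size 1, align 1) → ends 34
pad 6 to align 8 for id
id at 40 (size 8, align 8) → ends 48
y at 48 (size 4, align 4) → ends 52
pad 4 to align 8 for cooldown
cooldown at 56 (size 8, align 8) → ends 64
total 64 bytes, alignment 8
data bytes 48, size 64 → padding 16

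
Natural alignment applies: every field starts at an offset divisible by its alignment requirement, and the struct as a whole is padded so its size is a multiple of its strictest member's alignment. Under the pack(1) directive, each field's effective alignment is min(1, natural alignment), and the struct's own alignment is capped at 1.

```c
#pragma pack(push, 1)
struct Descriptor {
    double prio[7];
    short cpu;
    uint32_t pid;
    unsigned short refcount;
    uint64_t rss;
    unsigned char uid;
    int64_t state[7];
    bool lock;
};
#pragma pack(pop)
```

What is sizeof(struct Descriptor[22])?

@0: prio [56B, align 1] → 56
@56: cpu [2B, align 1] → 58
@58: pid [4B, align 1] → 62
@62: refcount [2B, align 1] → 64
@64: rss [8B, align 1] → 72
@72: uid [1B, align 1] → 73
@73: state [56B, align 1] → 129
@129: lock [1B, align 1] → 130
size 130, align 1
array of 22: 22 × 130 = 2860

2860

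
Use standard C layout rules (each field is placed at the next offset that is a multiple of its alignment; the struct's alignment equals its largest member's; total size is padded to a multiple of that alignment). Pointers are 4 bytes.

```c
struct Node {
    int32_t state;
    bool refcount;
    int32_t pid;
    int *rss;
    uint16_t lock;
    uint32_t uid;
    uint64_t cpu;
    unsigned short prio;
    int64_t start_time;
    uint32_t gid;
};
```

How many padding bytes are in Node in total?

state at 0 (size 4, align 4) → ends 4
refcount at 4 (size 1, align 1) → ends 5
pad 3 to align 4 for pid
pid at 8 (size 4, align 4) → ends 12
rss at 12 (size 4, align 4) → ends 16
lock at 16 (size 2, align 2) → ends 18
pad 2 to align 4 for uid
uid at 20 (size 4, align 4) → ends 24
cpu at 24 (size 8, align 8) → ends 32
prio at 32 (size 2, align 2) → ends 34
pad 6 to align 8 for start_time
start_time at 40 (size 8, align 8) → ends 48
gid at 48 (size 4, align 4) → ends 52
tail pad 4 to reach multiple of 8
total 56 bytes, alignment 8
data bytes 41, size 56 → padding 15

15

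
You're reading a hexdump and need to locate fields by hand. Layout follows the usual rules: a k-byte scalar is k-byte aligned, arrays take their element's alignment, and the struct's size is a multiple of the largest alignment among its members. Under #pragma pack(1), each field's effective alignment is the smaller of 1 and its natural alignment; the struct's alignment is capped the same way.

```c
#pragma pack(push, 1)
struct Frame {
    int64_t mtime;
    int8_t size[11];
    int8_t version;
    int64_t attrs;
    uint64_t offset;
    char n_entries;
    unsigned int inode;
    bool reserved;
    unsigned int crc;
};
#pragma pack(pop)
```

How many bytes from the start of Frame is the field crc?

42

mtime at 0 (size 8, align 1) → ends 8
size at 8 (size 11, align 1) → ends 19
version at 19 (size 1, align 1) → ends 20
attrs at 20 (size 8, align 1) → ends 28
offset at 28 (size 8, align 1) → ends 36
n_entries at 36 (size 1, align 1) → ends 37
inode at 37 (size 4, align 1) → ends 41
reserved at 41 (size 1, align 1) → ends 42
crc at 42 (size 4, align 1) → ends 46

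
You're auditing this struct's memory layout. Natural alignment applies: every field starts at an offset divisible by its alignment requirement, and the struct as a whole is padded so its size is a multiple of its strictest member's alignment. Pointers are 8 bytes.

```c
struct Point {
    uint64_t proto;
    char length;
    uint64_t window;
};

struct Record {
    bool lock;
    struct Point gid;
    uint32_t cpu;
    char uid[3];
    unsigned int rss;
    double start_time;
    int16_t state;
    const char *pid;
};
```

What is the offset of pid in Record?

Point: @0: proto [8B, align 8] → 8; @8: length [1B, align 1] → 9; +7 pad (align 8); @16: window [8B, align 8] → 24; size 24, align 8
@0: lock [1B, align 1] → 1
+7 pad (align 8)
@8: gid [24B, align 8] → 32
@32: cpu [4B, align 4] → 36
@36: uid [3B, align 1] → 39
+1 pad (align 4)
@40: rss [4B, align 4] → 44
+4 pad (align 8)
@48: start_time [8B, align 8] → 56
@56: state [2B, align 2] → 58
+6 pad (align 8)
@64: pid [8B, align 8] → 72

64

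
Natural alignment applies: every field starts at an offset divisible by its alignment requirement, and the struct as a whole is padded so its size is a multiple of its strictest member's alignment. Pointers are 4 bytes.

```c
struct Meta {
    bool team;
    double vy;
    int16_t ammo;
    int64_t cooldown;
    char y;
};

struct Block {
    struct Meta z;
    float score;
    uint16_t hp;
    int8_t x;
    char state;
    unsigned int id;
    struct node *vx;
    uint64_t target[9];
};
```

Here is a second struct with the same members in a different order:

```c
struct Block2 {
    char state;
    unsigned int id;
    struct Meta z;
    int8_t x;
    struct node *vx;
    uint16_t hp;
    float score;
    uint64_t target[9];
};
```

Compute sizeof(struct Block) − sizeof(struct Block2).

Meta: team at 0 (size 1, align 1) → ends 1; pad 7 to align 8 for vy; vy at 8 (size 8, align 8) → ends 16; ammo at 16 (size 2, align 2) → ends 18; pad 6 to align 8 for cooldown; cooldown at 24 (size 8, align 8) → ends 32; y at 32 (size 1, align 1) → ends 33; tail pad 7 to reach multiple of 8; total 40 bytes, alignment 8
z at 0 (size 40, align 8) → ends 40
score at 40 (size 4, align 4) → ends 44
hp at 44 (size 2, align 2) → ends 46
x at 46 (size 1, align 1) → ends 47
state at 47 (size 1, align 1) → ends 48
id at 48 (size 4, align 4) → ends 52
vx at 52 (size 4, align 4) → ends 56
target at 56 (size 72, align 8) → ends 128
total 128 bytes, alignment 8
— Block2 —
state at 0 (size 1, align 1) → ends 1
pad 3 to align 4 for id
id at 4 (size 4, align 4) → ends 8
z at 8 (size 40, align 8) → ends 48
x at 48 (size 1, align 1) → ends 49
pad 3 to align 4 for vx
vx at 52 (size 4, align 4) → ends 56
hp at 56 (size 2, align 2) → ends 58
pad 2 to align 4 for score
score at 60 (size 4, align 4) → ends 64
target at 64 (size 72, align 8) → ends 136
total 136 bytes, alignment 8
128 − 136 = -8

-8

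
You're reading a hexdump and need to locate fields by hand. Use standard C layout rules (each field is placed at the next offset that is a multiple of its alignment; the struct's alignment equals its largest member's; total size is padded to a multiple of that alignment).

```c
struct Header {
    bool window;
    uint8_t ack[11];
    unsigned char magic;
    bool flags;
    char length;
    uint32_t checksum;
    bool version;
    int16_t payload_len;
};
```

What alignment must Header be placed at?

4

member alignments: window=1, ack=1, magic=1, flags=1, length=1, checksum=4, version=1, payload_len=2
max = 4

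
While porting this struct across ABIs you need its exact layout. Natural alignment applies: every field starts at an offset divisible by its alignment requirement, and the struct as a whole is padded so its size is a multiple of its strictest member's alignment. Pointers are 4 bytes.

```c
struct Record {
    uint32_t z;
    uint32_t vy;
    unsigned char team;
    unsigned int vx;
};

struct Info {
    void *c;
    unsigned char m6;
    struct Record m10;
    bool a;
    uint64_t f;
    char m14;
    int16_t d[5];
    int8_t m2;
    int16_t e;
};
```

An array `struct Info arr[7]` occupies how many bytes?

392

Record: @0: z [4B, align 4] → 4; @4: vy [4B, align 4] → 8; @8: team [1B, align 1] → 9; +3 pad (align 4); @12: vx [4B, align 4] → 16; size 16, align 4
@0: c [4B, align 4] → 4
@4: m6 [1B, align 1] → 5
+3 pad (align 4)
@8: m10 [16B, align 4] → 24
@24: a [1B, align 1] → 25
+7 pad (align 8)
@32: f [8B, align 8] → 40
@40: m14 [1B, align 1] → 41
+1 pad (align 2)
@42: d [10B, align 2] → 52
@52: m2 [1B, align 1] → 53
+1 pad (align 2)
@54: e [2B, align 2] → 56
size 56, align 8
array of 7: 7 × 56 = 392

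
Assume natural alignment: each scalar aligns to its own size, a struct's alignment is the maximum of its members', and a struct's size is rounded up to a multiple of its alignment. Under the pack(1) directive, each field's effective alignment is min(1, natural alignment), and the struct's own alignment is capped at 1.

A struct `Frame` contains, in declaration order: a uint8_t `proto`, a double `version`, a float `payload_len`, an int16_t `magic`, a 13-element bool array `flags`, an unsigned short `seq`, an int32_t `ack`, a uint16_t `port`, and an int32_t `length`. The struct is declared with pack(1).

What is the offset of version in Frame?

1

proto at 0 (size 1, align 1) → ends 1
version at 1 (size 8, align 1) → ends 9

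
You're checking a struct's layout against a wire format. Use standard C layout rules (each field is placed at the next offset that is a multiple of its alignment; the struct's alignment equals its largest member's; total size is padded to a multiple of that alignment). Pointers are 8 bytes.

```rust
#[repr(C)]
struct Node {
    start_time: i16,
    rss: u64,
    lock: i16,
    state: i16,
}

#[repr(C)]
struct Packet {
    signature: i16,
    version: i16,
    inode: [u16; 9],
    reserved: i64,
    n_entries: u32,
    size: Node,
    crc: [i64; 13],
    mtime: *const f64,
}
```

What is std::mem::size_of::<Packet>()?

Node: 0..2  start_time  (2B, 2-aligned); 2..8  -- padding (6B); 8..16  rss  (8B, 8-aligned); 16..18  lock  (2B, 2-aligned); 18..20  state  (2B, 2-aligned); 20..24  -- tail padding (4B); sizeof = 24, alignof = 8
0..2  signature  (2B, 2-aligned)
2..4  version  (2B, 2-aligned)
4..22  inode  (18B, 2-aligned)
22..24  -- padding (2B)
24..32  reserved  (8B, 8-aligned)
32..36  n_entries  (4B, 4-aligned)
36..40  -- padding (4B)
40..64  size  (24B, 8-aligned)
64..168  crc  (104B, 8-aligned)
168..176  mtime  (8B, 8-aligned)
sizeof = 176, alignof = 8

176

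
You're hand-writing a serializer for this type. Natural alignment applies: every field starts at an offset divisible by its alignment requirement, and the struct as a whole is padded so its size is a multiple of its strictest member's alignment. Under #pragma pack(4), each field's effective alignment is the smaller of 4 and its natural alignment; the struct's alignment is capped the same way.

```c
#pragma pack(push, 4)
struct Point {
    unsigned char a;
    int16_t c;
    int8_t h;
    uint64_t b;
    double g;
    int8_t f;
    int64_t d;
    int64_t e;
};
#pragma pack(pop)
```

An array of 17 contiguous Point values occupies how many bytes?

@0: a [1B, align 1] → 1
+1 pad (align 2)
@2: c [2B, align 2] → 4
@4: h [1B, align 1] → 5
+3 pad (align 4)
@8: b [8B, align 4] → 16
@16: g [8B, align 4] → 24
@24: f [1B, align 1] → 25
+3 pad (align 4)
@28: d [8B, align 4] → 36
@36: e [8B, align 4] → 44
size 44, align 4
array of 17: 17 × 44 = 748

748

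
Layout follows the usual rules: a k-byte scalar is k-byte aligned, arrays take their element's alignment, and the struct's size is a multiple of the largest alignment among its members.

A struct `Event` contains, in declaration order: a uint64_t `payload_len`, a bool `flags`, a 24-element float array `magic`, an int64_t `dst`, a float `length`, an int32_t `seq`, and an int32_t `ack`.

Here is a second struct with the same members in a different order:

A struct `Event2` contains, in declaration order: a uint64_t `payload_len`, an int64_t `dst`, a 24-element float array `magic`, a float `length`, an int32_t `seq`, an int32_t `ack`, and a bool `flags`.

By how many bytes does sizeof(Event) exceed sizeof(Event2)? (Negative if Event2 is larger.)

8

payload_len at 0 (size 8, align 8) → ends 8
flags at 8 (size 1, align 1) → ends 9
pad 3 to align 4 for magic
magic at 12 (size 96, align 4) → ends 108
pad 4 to align 8 for dst
dst at 112 (size 8, align 8) → ends 120
length at 120 (size 4, align 4) → ends 124
seq at 124 (size 4, align 4) → ends 128
ack at 128 (size 4, align 4) → ends 132
tail pad 4 to reach multiple of 8
total 136 bytes, alignment 8
— Event2 —
payload_len at 0 (size 8, align 8) → ends 8
dst at 8 (size 8, align 8) → ends 16
magic at 16 (size 96, align 4) → ends 112
length at 112 (size 4, align 4) → ends 116
seq at 116 (size 4, align 4) → ends 120
ack at 120 (size 4, align 4) → ends 124
flags at 124 (size 1, align 1) → ends 125
tail pad 3 to reach multiple of 8
total 128 bytes, alignment 8
136 − 128 = 8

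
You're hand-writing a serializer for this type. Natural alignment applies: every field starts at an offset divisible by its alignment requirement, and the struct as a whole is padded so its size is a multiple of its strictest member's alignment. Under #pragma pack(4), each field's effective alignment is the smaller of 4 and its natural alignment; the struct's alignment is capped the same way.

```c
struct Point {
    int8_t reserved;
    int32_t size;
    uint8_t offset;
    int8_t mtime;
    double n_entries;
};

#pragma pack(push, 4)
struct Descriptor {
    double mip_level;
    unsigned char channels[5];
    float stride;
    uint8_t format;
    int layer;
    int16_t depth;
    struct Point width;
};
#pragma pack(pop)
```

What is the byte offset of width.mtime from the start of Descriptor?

Point: 0..1  reserved  (1B, 1-aligned); 1..4  -- padding (3B); 4..8  size  (4B, 4-aligned); 8..9  offset  (1B, 1-aligned); 9..10  mtime  (1B, 1-aligned); 10..16  -- padding (6B); 16..24  n_entries  (8B, 8-aligned); sizeof = 24, alignof = 8
0..8  mip_level  (8B, 4-aligned)
8..13  channels  (5B, 1-aligned)
13..16  -- padding (3B)
16..20  stride  (4B, 4-aligned)
20..21  format  (1B, 1-aligned)
21..24  -- padding (3B)
24..28  layer  (4B, 4-aligned)
28..30  depth  (2B, 2-aligned)
30..32  -- padding (2B)
32..56  width  (24B, 4-aligned)
within Point: mtime at 9
32 + 9 = 41

41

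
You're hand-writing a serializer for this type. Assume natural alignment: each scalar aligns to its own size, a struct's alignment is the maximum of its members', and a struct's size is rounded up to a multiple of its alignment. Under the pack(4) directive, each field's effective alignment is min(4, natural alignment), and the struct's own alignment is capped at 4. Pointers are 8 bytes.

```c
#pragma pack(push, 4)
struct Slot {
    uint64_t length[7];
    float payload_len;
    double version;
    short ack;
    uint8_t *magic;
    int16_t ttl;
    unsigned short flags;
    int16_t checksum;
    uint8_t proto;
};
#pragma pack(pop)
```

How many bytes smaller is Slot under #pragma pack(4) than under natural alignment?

natural layout:
  0..56  length  (56B, 8-aligned)
  56..60  payload_len  (4B, 4-aligned)
  60..64  -- padding (4B)
  64..72  version  (8B, 8-aligned)
  72..74  ack  (2B, 2-aligned)
  74..80  -- padding (6B)
  80..88  magic  (8B, 8-aligned)
  88..90  ttl  (2B, 2-aligned)
  90..92  flags  (2B, 2-aligned)
  92..94  checksum  (2B, 2-aligned)
  94..95  proto  (1B, 1-aligned)
  95..96  -- tail padding (1B)
  sizeof = 96, alignof = 8
packed(4) layout:
  0..56  length  (56B, 4-aligned)
  56..60  payload_len  (4B, 4-aligned)
  60..68  version  (8B, 4-aligned)
  68..70  ack  (2B, 2-aligned)
  70..72  -- padding (2B)
  72..80  magic  (8B, 4-aligned)
  80..82  ttl  (2B, 2-aligned)
  82..84  flags  (2B, 2-aligned)
  84..86  checksum  (2B, 2-aligned)
  86..87  proto  (1B, 1-aligned)
  87..88  -- tail padding (1B)
  sizeof = 88, alignof = 4
96 − 88 = 8

8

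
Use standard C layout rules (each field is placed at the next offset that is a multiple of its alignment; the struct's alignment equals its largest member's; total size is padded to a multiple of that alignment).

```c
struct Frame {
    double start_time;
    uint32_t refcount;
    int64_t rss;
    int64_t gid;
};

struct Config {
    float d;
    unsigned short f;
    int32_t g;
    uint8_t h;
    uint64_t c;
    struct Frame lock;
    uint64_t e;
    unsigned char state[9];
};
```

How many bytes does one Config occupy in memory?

80

Frame: @0: start_time [8B, align 8] → 8; @8: refcount [4B, align 4] → 12; +4 pad (align 8); @16: rss [8B, align 8] → 24; @24: gid [8B, align 8] → 32; size 32, align 8
@0: d [4B, align 4] → 4
@4: f [2B, align 2] → 6
+2 pad (align 4)
@8: g [4B, align 4] → 12
@12: h [1B, align 1] → 13
+3 pad (align 8)
@16: c [8B, align 8] → 24
@24: lock [32B, align 8] → 56
@56: e [8B, align 8] → 64
@64: state [9B, align 1] → 73
+7 tail pad (align 8)
size 80, align 8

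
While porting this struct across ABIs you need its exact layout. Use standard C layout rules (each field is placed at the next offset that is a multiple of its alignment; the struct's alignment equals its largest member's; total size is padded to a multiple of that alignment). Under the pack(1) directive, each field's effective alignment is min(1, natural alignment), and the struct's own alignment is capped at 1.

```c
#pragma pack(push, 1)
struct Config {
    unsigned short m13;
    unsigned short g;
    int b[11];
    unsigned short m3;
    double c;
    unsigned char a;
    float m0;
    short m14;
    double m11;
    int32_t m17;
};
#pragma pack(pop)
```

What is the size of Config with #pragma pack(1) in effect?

0..2  m13  (2B, 1-aligned)
2..4  g  (2B, 1-aligned)
4..48  b  (44B, 1-aligned)
48..50  m3  (2B, 1-aligned)
50..58  c  (8B, 1-aligned)
58..59  a  (1B, 1-aligned)
59..63  m0  (4B, 1-aligned)
63..65  m14  (2B, 1-aligned)
65..73  m11  (8B, 1-aligned)
73..77  m17  (4B, 1-aligned)
sizeof = 77, alignof = 1

77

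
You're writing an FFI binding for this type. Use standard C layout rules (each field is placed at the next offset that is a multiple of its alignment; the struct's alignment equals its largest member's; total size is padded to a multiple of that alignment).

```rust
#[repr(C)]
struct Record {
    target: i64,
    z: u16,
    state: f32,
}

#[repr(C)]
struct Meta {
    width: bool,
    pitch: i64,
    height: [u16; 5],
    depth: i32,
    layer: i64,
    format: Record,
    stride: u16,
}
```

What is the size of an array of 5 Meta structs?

Record: target at 0 (size 8, align 8) → ends 8; z at 8 (size 2, align 2) → ends 10; pad 2 to align 4 for state; state at 12 (size 4, align 4) → ends 16; total 16 bytes, alignment 8
width at 0 (size 1, align 1) → ends 1
pad 7 to align 8 for pitch
pitch at 8 (size 8, align 8) → ends 16
height at 16 (size 10, align 2) → ends 26
pad 2 to align 4 for depth
depth at 28 (size 4, align 4) → ends 32
layer at 32 (size 8, align 8) → ends 40
format at 40 (size 16, align 8) → ends 56
stride at 56 (size 2, align 2) → ends 58
tail pad 6 to reach multiple of 8
total 64 bytes, alignment 8
array of 5: 5 × 64 = 320

320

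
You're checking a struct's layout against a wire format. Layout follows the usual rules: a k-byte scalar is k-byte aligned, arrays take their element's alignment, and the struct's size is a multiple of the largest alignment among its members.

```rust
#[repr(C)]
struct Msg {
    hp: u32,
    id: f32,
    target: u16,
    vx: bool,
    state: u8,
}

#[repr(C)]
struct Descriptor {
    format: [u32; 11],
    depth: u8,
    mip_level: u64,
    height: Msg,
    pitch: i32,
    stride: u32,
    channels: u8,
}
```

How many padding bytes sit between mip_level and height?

0

Msg: @0: hp [4B, align 4] → 4; @4: id [4B, align 4] → 8; @8: target [2B, align 2] → 10; @10: vx [1B, align 1] → 11; @11: state [1B, align 1] → 12; size 12, align 4
@0: format [44B, align 4] → 44
@44: depth [1B, align 1] → 45
+3 pad (align 8)
@48: mip_level [8B, align 8] → 56
@56: height [12B, align 4] → 68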